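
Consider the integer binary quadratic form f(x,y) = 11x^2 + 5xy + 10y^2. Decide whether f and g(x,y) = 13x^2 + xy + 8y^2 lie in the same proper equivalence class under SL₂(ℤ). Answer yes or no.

D₁ = -415, D₂ = -415
f: flip: (11,5,10)→(10,-5,11)
f: reduced (well bottom): (10,-5,11) with a≤c, −a<b≤a
g: flip: (13,1,8)→(8,-1,13)
g: reduced (well bottom): (8,-1,13) with a≤c, −a<b≤a
reduced forms (10, -5, 11) vs (8, -1, 13) ⇒ inequivalent

no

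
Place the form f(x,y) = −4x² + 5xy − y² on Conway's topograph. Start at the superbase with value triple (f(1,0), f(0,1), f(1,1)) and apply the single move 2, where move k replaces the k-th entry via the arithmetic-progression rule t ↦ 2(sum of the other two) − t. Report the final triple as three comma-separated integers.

start (-4,-1,0) = (f(1,0),f(0,1),f(1,1))
replace slot 2: 2·((-4)+0) − (-1) = -7 → (-4,-7,0)

-4,-7,0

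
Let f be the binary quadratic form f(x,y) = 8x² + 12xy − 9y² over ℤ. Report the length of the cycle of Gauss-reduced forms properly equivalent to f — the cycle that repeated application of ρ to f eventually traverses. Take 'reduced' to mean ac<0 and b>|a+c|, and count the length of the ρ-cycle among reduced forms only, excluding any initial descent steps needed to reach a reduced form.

D = 432, ⌊√D⌋ = 20
river: ρ → (-9,6,11)
river: ρ → (11,16,-4)
river: ρ → (-4,16,11)
river: ρ → (11,6,-9)
river: ρ → (-9,12,8)
river: ρ → (8,20,-1)
river: ρ → (-1,20,8)
river: ρ → (8,12,-9)
ρ-cycle length = 8 (tail of 0 descent steps not counted)

8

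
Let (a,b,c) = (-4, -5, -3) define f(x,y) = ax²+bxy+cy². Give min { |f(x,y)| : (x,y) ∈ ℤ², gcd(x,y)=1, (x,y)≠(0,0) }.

translate: b→-3 (≡5 mod 8), so (4,5,3)→(4,-3,2)
flip: (4,-3,2)→(2,3,4)
translate: b→-1 (≡3 mod 4), so (2,3,4)→(2,-1,3)
reduced (well bottom): (2,-1,3) with a≤c, −a<b≤a
well minimum |f| = |-2| = 2 (negative-definite)

2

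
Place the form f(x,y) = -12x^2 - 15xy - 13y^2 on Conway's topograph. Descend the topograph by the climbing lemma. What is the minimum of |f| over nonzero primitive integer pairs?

translate: b→-9 (≡15 mod 24), so (12,15,13)→(12,-9,10)
flip: (12,-9,10)→(10,9,12)
reduced (well bottom): (10,9,12) with a≤c, −a<b≤a
well minimum |f| = |-10| = 10 (negative-definite)

10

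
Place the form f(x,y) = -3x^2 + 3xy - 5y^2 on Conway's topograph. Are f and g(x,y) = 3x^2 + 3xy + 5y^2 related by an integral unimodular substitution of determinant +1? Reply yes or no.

D₁ = -51, D₂ = -51
f is negative-definite; reduce −f:
−f: translate: b→3 (≡-3 mod 6), so (3,-3,5)→(3,3,5)
−f: reduced (well bottom): (3,3,5) with a≤c, −a<b≤a
flip sign back: reduced form of f is (-3,-3,-5)
g: reduced (well bottom): (3,3,5) with a≤c, −a<b≤a
reduced forms (-3, -3, -5) vs (3, 3, 5) ⇒ inequivalent

no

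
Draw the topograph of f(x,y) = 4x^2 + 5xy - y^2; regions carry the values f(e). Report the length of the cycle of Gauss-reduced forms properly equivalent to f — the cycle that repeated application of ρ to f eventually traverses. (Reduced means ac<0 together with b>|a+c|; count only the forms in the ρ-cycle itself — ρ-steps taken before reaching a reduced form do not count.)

D = 41, ⌊√D⌋ = 6
river: ρ → (-1,5,4)
river: ρ → (4,3,-2)
river: ρ → (-2,5,2)
river: ρ → (2,3,-4)
river: ρ → (-4,5,1)
river: ρ → (1,5,-4)
river: ρ → (-4,3,2)
river: ρ → (2,5,-2)
river: ρ → (-2,3,4)
river: ρ → (4,5,-1)
ρ-cycle length = 10 (tail of 0 descent steps not counted)

10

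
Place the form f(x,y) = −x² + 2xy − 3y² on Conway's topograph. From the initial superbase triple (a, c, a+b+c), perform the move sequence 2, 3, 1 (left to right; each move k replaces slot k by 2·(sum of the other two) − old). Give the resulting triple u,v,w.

start (-1,-3,-2) = (f(1,0),f(0,1),f(1,1))
replace slot 2: 2·((-1)+(-2)) − (-3) = -3 → (-1,-3,-2)
replace slot 3: 2·((-1)+(-3)) − (-2) = -6 → (-1,-3,-6)
replace slot 1: 2·((-3)+(-6)) − (-1) = -17 → (-17,-3,-6)

-17,-3,-6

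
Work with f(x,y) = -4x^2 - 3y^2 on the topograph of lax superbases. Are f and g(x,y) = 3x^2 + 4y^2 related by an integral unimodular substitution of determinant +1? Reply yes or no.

D₁ = -48, D₂ = -48
f is negative-definite; reduce −f:
−f: flip: (4,0,3)→(3,0,4)
−f: reduced (well bottom): (3,0,4) with a≤c, −a<b≤a
flip sign back: reduced form of f is (-3,0,-4)
g: reduced (well bottom): (3,0,4) with a≤c, −a<b≤a
reduced forms (-3, 0, -4) vs (3, 0, 4) ⇒ inequivalent

no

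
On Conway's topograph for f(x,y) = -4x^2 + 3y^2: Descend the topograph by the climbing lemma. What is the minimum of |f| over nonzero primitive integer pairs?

descent: ρ → (3,6,-1)  [lands on river]
river: ρ → (-1,6,3)
closes: descent 1, river 2
min |a| on river = 1

1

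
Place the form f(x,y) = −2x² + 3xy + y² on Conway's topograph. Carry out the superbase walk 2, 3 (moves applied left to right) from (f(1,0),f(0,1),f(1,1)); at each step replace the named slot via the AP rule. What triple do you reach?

start (-2,1,2) = (f(1,0),f(0,1),f(1,1))
replace slot 2: 2·((-2)+2) − 1 = -1 → (-2,-1,2)
replace slot 3: 2·((-2)+(-1)) − 2 = -8 → (-2,-1,-8)

-2,-1,-8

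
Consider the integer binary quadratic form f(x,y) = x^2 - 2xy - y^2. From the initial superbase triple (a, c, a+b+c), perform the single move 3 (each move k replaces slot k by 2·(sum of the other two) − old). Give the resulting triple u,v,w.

start (1,-1,-2) = (f(1,0),f(0,1),f(1,1))
replace slot 3: 2·(1+(-1)) − (-2) = 2 → (1,-1,2)

1,-1,2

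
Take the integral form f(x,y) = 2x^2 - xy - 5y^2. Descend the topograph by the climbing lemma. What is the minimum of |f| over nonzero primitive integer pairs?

descent: ρ → (-5,1,2)
descent: ρ → (2,3,-4)  [lands on river]
river: ρ → (-4,5,1)
river: ρ → (1,5,-4)
river: ρ → (-4,3,2)
river: ρ → (2,5,-2)
river: ρ → (-2,3,4)
river: ρ → (4,5,-1)
river: ρ → (-1,5,4)
river: ρ → (4,3,-2)
river: ρ → (-2,5,2)
closes: descent 2, river 10
min |a| on river = 1

1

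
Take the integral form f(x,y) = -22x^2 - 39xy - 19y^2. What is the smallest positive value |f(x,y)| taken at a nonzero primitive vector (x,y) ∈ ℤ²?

translate: b→-5 (≡39 mod 44), so (22,39,19)→(22,-5,2)
flip: (22,-5,2)→(2,5,22)
translate: b→1 (≡5 mod 4), so (2,5,22)→(2,1,19)
reduced (well bottom): (2,1,19) with a≤c, −a<b≤a
well minimum |f| = |-2| = 2 (negative-definite)

2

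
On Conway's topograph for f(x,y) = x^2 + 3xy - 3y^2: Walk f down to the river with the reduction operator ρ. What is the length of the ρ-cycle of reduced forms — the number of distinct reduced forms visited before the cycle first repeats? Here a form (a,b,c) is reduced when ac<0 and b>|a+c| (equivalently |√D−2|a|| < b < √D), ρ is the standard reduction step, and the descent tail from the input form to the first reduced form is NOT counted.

D = 21, ⌊√D⌋ = 4
river: ρ → (-3,3,1)
river: ρ → (1,3,-3)
ρ-cycle length = 2 (tail of 0 descent steps not counted)

2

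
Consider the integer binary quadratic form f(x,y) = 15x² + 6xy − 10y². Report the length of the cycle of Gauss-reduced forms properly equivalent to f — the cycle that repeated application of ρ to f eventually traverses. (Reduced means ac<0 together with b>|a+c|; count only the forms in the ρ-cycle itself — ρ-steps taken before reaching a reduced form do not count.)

D = 636, ⌊√D⌋ = 25
river: ρ → (-10,14,11)
river: ρ → (11,8,-13)
river: ρ → (-13,18,6)
river: ρ → (6,18,-13)
river: ρ → (-13,8,11)
river: ρ → (11,14,-10)
river: ρ → (-10,6,15)
river: ρ → (15,24,-1)
river: ρ → (-1,24,15)
river: ρ → (15,6,-10)
ρ-cycle length = 10 (tail of 0 descent steps not counted)

10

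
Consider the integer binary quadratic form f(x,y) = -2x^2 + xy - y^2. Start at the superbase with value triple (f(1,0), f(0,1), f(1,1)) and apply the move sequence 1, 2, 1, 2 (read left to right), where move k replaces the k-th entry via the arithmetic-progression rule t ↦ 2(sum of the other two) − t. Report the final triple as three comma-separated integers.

start (-2,-1,-2) = (f(1,0),f(0,1),f(1,1))
replace slot 1: 2·((-1)+(-2)) − (-2) = -4 → (-4,-1,-2)
replace slot 2: 2·((-4)+(-2)) − (-1) = -11 → (-4,-11,-2)
replace slot 1: 2·((-11)+(-2)) − (-4) = -22 → (-22,-11,-2)
replace slot 2: 2·((-22)+(-2)) − (-11) = -37 → (-22,-37,-2)

-22,-37,-2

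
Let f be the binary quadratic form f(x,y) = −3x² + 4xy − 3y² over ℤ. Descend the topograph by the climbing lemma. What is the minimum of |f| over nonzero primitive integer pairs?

translate: b→2 (≡-4 mod 6), so (3,-4,3)→(3,2,2)
flip: (3,2,2)→(2,-2,3)
translate: b→2 (≡-2 mod 4), so (2,-2,3)→(2,2,3)
reduced (well bottom): (2,2,3) with a≤c, −a<b≤a
well minimum |f| = |-2| = 2 (negative-definite)

2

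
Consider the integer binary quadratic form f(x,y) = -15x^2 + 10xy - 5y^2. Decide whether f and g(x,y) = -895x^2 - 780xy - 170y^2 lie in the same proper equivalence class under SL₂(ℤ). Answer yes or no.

D₁ = -200, D₂ = -200
f is negative-definite; reduce −f:
−f: flip: (15,-10,5)→(5,10,15)
−f: translate: b→0 (≡10 mod 10), so (5,10,15)→(5,0,10)
−f: reduced (well bottom): (5,0,10) with a≤c, −a<b≤a
flip sign back: reduced form of f is (-5,0,-10)
g is negative-definite; reduce −g:
−g: flip: (895,780,170)→(170,-780,895)
−g: translate: b→-100 (≡-780 mod 340), so (170,-780,895)→(170,-100,15)
−g: flip: (170,-100,15)→(15,100,170)
−g: translate: b→10 (≡100 mod 30), so (15,100,170)→(15,10,5)
−g: flip: (15,10,5)→(5,-10,15)
−g: translate: b→0 (≡-10 mod 10), so (5,-10,15)→(5,0,10)
−g: reduced (well bottom): (5,0,10) with a≤c, −a<b≤a
flip sign back: reduced form of g is (-5,0,-10)
reduced forms (-5, 0, -10) vs (-5, 0, -10) ⇒ equivalent

yes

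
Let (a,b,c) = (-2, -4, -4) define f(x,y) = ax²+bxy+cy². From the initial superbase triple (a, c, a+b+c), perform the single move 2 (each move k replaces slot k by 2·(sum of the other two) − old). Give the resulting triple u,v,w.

start (-2,-4,-10) = (f(1,0),f(0,1),f(1,1))
replace slot 2: 2·((-2)+(-10)) − (-4) = -20 → (-2,-20,-10)

-2,-20,-10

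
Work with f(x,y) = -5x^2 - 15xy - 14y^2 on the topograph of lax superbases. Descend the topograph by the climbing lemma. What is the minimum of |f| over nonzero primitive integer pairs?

translate: b→5 (≡15 mod 10), so (5,15,14)→(5,5,4)
flip: (5,5,4)→(4,-5,5)
translate: b→3 (≡-5 mod 8), so (4,-5,5)→(4,3,4)
reduced (well bottom): (4,3,4) with a≤c, −a<b≤a
well minimum |f| = |-4| = 4 (negative-definite)

4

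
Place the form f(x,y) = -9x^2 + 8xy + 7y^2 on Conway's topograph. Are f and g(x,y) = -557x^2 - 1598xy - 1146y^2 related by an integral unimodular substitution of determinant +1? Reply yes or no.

D₁ = 316, D₂ = 316
river cycle of f (length 6): (7, 6, -10), (-10, 14, 3), (3, 16, -5), (-5, 14, 6), (6, 10, -9), (-9, 8, 7)
river cycle of g (length 6): (-9, 8, 7), (7, 6, -10), (-10, 14, 3), (3, 16, -5), (-5, 14, 6), (6, 10, -9)
cycles coincide ⇒ equivalent

yes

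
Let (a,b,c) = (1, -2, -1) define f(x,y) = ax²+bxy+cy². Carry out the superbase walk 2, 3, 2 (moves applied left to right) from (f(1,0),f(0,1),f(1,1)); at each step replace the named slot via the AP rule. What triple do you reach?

start (1,-1,-2) = (f(1,0),f(0,1),f(1,1))
replace slot 2: 2·(1+(-2)) − (-1) = -1 → (1,-1,-2)
replace slot 3: 2·(1+(-1)) − (-2) = 2 → (1,-1,2)
replace slot 2: 2·(1+2) − (-1) = 7 → (1,7,2)

1,7,2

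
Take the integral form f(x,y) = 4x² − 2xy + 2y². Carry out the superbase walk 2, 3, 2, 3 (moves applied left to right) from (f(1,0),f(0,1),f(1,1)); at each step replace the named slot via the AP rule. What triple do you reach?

start (4,2,4) = (f(1,0),f(0,1),f(1,1))
replace slot 2: 2·(4+4) − 2 = 14 → (4,14,4)
replace slot 3: 2·(4+14) − 4 = 32 → (4,14,32)
replace slot 2: 2·(4+32) − 14 = 58 → (4,58,32)
replace slot 3: 2·(4+58) − 32 = 92 → (4,58,92)

4,58,92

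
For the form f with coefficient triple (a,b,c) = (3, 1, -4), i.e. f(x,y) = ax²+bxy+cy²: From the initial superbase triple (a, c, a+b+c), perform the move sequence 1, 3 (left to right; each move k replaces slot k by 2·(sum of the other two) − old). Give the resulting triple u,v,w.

start (3,-4,0) = (f(1,0),f(0,1),f(1,1))
replace slot 1: 2·((-4)+0) − 3 = -11 → (-11,-4,0)
replace slot 3: 2·((-11)+(-4)) − 0 = -30 → (-11,-4,-30)

-11,-4,-30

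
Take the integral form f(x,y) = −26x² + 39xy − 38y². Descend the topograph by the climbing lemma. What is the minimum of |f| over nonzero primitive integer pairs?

translate: b→13 (≡-39 mod 52), so (26,-39,38)→(26,13,25)
flip: (26,13,25)→(25,-13,26)
reduced (well bottom): (25,-13,26) with a≤c, −a<b≤a
well minimum |f| = |-25| = 25 (negative-definite)

25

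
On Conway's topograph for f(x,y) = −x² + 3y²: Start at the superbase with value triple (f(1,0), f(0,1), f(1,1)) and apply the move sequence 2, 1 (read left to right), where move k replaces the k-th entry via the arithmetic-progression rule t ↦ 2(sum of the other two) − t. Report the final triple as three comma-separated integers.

start (-1,3,2) = (f(1,0),f(0,1),f(1,1))
replace slot 2: 2·((-1)+2) − 3 = -1 → (-1,-1,2)
replace slot 1: 2·((-1)+2) − (-1) = 3 → (3,-1,2)

3,-1,2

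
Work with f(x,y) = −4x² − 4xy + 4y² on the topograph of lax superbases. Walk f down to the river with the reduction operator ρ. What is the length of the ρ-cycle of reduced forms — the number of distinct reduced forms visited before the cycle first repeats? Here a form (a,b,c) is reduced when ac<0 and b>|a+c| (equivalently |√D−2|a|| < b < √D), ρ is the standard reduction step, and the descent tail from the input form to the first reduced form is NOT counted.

D = 80, ⌊√D⌋ = 8
descent: ρ → (4,4,-4)  [lands on river]
river: ρ → (-4,4,4)
ρ-cycle length = 2 (tail of 1 descent step not counted)

2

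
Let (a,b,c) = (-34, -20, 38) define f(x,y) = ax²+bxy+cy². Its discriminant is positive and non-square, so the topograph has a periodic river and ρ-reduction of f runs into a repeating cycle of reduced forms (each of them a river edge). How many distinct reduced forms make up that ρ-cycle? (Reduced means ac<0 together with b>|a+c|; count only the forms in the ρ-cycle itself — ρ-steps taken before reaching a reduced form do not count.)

D = 5568, ⌊√D⌋ = 74
descent: ρ → (38,20,-34)  [lands on river]
river: ρ → (-34,48,24)
river: ρ → (24,48,-34)
river: ρ → (-34,20,38)
river: ρ → (38,56,-16)
river: ρ → (-16,72,6)
river: ρ → (6,72,-16)
river: ρ → (-16,56,38)
ρ-cycle length = 8 (tail of 1 descent step not counted)

8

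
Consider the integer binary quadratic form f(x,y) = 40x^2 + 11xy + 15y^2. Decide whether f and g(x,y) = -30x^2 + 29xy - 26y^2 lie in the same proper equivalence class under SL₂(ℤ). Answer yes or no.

D₁ = -2279, D₂ = -2279
f: flip: (40,11,15)→(15,-11,40)
f: reduced (well bottom): (15,-11,40) with a≤c, −a<b≤a
g is negative-definite; reduce −g:
−g: flip: (30,-29,26)→(26,29,30)
−g: translate: b→-23 (≡29 mod 52), so (26,29,30)→(26,-23,27)
−g: reduced (well bottom): (26,-23,27) with a≤c, −a<b≤a
flip sign back: reduced form of g is (-26,23,-27)
reduced forms (15, -11, 40) vs (-26, 23, -27) ⇒ inequivalent

no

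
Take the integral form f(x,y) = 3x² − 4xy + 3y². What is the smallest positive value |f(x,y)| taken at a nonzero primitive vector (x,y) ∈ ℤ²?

translate: b→2 (≡-4 mod 6), so (3,-4,3)→(3,2,2)
flip: (3,2,2)→(2,-2,3)
translate: b→2 (≡-2 mod 4), so (2,-2,3)→(2,2,3)
reduced (well bottom): (2,2,3) with a≤c, −a<b≤a
well minimum = a = 2

2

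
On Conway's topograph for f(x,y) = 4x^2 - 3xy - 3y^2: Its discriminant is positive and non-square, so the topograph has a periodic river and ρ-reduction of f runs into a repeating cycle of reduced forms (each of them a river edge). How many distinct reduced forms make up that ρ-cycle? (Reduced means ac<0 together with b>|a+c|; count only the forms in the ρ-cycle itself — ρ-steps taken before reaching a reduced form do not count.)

D = 57, ⌊√D⌋ = 7
descent: ρ → (-3,3,4)  [lands on river]
river: ρ → (4,5,-2)
river: ρ → (-2,7,1)
river: ρ → (1,7,-2)
river: ρ → (-2,5,4)
river: ρ → (4,3,-3)
ρ-cycle length = 6 (tail of 1 descent step not counted)

6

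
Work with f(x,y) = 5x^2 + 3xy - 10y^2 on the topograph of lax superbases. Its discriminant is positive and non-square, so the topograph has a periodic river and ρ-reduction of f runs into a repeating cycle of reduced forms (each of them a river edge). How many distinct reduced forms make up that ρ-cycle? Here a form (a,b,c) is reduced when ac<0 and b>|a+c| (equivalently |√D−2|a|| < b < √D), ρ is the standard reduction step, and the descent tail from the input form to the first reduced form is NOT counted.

D = 209, ⌊√D⌋ = 14
descent: ρ → (-10,-3,5)
descent: ρ → (5,13,-2)  [lands on river]
river: ρ → (-2,11,11)
river: ρ → (11,11,-2)
river: ρ → (-2,13,5)
river: ρ → (5,7,-8)
river: ρ → (-8,9,4)
river: ρ → (4,7,-10)
river: ρ → (-10,13,1)
river: ρ → (1,13,-10)
river: ρ → (-10,7,4)
river: ρ → (4,9,-8)
river: ρ → (-8,7,5)
ρ-cycle length = 12 (tail of 2 descent steps not counted)

12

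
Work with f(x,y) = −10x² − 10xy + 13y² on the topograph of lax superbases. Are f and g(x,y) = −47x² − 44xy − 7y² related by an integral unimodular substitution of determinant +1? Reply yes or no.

D₁ = 620, D₂ = 620
river cycle of f (length 8): (13, 10, -10), (-10, 10, 13), (13, 16, -7), (-7, 12, 17), (17, 22, -2), (-2, 22, 17), (17, 12, -7), (-7, 16, 13)
river cycle of g (length 8): (-7, 16, 13), (13, 10, -10), (-10, 10, 13), (13, 16, -7), (-7, 12, 17), (17, 22, -2), (-2, 22, 17), (17, 12, -7)
cycles coincide ⇒ equivalent

yes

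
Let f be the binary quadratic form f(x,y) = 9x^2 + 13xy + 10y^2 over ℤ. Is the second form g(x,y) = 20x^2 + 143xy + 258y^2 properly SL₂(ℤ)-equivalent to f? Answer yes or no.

D₁ = -191, D₂ = -191
f: translate: b→-5 (≡13 mod 18), so (9,13,10)→(9,-5,6)
f: flip: (9,-5,6)→(6,5,9)
f: reduced (well bottom): (6,5,9) with a≤c, −a<b≤a
g: translate: b→-17 (≡143 mod 40), so (20,143,258)→(20,-17,6)
g: flip: (20,-17,6)→(6,17,20)
g: translate: b→5 (≡17 mod 12), so (6,17,20)→(6,5,9)
g: reduced (well bottom): (6,5,9) with a≤c, −a<b≤a
reduced forms (6, 5, 9) vs (6, 5, 9) ⇒ equivalent

yes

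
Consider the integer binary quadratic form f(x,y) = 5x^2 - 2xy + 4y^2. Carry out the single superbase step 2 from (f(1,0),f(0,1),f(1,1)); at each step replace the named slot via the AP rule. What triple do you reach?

start (5,4,7) = (f(1,0),f(0,1),f(1,1))
replace slot 2: 2·(5+7) − 4 = 20 → (5,20,7)

5,20,7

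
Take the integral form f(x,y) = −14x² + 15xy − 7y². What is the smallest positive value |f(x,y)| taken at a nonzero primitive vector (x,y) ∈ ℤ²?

translate: b→13 (≡-15 mod 28), so (14,-15,7)→(14,13,6)
flip: (14,13,6)→(6,-13,14)
translate: b→-1 (≡-13 mod 12), so (6,-13,14)→(6,-1,7)
reduced (well bottom): (6,-1,7) with a≤c, −a<b≤a
well minimum |f| = |-6| = 6 (negative-definite)

6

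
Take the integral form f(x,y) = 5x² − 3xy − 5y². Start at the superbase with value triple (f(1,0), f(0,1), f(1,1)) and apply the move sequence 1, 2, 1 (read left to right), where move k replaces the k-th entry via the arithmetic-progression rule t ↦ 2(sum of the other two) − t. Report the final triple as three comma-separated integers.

start (5,-5,-3) = (f(1,0),f(0,1),f(1,1))
replace slot 1: 2·((-5)+(-3)) − 5 = -21 → (-21,-5,-3)
replace slot 2: 2·((-21)+(-3)) − (-5) = -43 → (-21,-43,-3)
replace slot 1: 2·((-43)+(-3)) − (-21) = -71 → (-71,-43,-3)

-71,-43,-3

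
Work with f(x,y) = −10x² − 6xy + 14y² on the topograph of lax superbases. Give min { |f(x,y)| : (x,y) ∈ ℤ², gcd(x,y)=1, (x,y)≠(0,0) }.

descent: ρ → (14,6,-10)  [lands on river]
river: ρ → (-10,14,10)
river: ρ → (10,6,-14)
river: ρ → (-14,22,2)
river: ρ → (2,22,-14)
river: ρ → (-14,6,10)
river: ρ → (10,14,-10)
river: ρ → (-10,6,14)
river: ρ → (14,22,-2)
river: ρ → (-2,22,14)
closes: descent 1, river 10
min |a| on river = 2

2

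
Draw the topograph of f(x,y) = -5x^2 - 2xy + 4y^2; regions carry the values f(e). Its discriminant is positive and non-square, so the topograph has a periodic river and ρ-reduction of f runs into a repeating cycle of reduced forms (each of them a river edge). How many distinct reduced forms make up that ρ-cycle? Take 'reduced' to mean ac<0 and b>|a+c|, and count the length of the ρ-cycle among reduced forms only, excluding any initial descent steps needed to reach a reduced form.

D = 84, ⌊√D⌋ = 9
descent: ρ → (4,2,-5)  [lands on river]
river: ρ → (-5,8,1)
river: ρ → (1,8,-5)
river: ρ → (-5,2,4)
river: ρ → (4,6,-3)
river: ρ → (-3,6,4)
ρ-cycle length = 6 (tail of 1 descent step not counted)

6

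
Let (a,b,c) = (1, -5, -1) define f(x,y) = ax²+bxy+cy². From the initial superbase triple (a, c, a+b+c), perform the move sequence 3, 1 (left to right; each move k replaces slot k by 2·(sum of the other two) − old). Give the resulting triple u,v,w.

start (1,-1,-5) = (f(1,0),f(0,1),f(1,1))
replace slot 3: 2·(1+(-1)) − (-5) = 5 → (1,-1,5)
replace slot 1: 2·((-1)+5) − 1 = 7 → (7,-1,5)

7,-1,5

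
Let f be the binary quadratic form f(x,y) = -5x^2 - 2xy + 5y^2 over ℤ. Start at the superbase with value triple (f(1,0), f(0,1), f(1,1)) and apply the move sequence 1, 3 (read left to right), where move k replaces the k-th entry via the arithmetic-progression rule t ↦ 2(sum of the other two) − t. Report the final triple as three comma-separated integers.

start (-5,5,-2) = (f(1,0),f(0,1),f(1,1))
replace slot 1: 2·(5+(-2)) − (-5) = 11 → (11,5,-2)
replace slot 3: 2·(11+5) − (-2) = 34 → (11,5,34)

11,5,34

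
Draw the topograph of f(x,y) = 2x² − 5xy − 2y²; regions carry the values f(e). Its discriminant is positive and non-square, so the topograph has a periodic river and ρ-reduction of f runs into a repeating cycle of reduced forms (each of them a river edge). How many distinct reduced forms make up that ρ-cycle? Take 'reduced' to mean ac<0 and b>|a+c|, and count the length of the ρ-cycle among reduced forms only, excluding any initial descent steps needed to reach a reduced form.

D = 41, ⌊√D⌋ = 6
descent: ρ → (-2,5,2)  [lands on river]
river: ρ → (2,3,-4)
river: ρ → (-4,5,1)
river: ρ → (1,5,-4)
river: ρ → (-4,3,2)
river: ρ → (2,5,-2)
river: ρ → (-2,3,4)
river: ρ → (4,5,-1)
river: ρ → (-1,5,4)
river: ρ → (4,3,-2)
ρ-cycle length = 10 (tail of 1 descent step not counted)

10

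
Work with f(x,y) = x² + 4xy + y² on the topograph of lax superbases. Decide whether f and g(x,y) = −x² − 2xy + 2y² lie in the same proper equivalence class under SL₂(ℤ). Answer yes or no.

D₁ = 12, D₂ = 12
river cycle of f (length 2): (1, 2, -2), (-2, 2, 1)
river cycle of g (length 2): (2, 2, -1), (-1, 2, 2)
cycles differ ⇒ inequivalent

no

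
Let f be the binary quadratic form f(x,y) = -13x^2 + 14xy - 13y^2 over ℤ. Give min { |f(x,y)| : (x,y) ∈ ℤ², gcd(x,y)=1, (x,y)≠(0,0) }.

translate: b→12 (≡-14 mod 26), so (13,-14,13)→(13,12,12)
flip: (13,12,12)→(12,-12,13)
translate: b→12 (≡-12 mod 24), so (12,-12,13)→(12,12,13)
reduced (well bottom): (12,12,13) with a≤c, −a<b≤a
well minimum |f| = |-12| = 12 (negative-definite)

12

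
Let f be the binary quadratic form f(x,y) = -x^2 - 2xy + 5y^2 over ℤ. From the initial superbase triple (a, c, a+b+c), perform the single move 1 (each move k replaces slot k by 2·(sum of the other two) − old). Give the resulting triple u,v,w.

start (-1,5,2) = (f(1,0),f(0,1),f(1,1))
replace slot 1: 2·(5+2) − (-1) = 15 → (15,5,2)

15,5,2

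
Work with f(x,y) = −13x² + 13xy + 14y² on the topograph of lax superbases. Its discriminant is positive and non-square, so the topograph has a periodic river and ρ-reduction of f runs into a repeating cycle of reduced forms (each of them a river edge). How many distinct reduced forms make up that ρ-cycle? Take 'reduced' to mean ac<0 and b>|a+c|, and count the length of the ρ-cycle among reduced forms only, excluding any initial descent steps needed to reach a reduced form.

D = 897, ⌊√D⌋ = 29
river: ρ → (14,15,-12)
river: ρ → (-12,9,17)
river: ρ → (17,25,-4)
river: ρ → (-4,23,23)
river: ρ → (23,23,-4)
river: ρ → (-4,25,17)
river: ρ → (17,9,-12)
river: ρ → (-12,15,14)
river: ρ → (14,13,-13)
river: ρ → (-13,13,14)
ρ-cycle length = 10 (tail of 0 descent steps not counted)

10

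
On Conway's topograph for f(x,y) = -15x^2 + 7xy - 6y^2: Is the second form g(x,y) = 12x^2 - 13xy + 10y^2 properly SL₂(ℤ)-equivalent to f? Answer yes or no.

D₁ = -311, D₂ = -311
f is negative-definite; reduce −f:
−f: flip: (15,-7,6)→(6,7,15)
−f: translate: b→-5 (≡7 mod 12), so (6,7,15)→(6,-5,14)
−f: reduced (well bottom): (6,-5,14) with a≤c, −a<b≤a
flip sign back: reduced form of f is (-6,5,-14)
g: translate: b→11 (≡-13 mod 24), so (12,-13,10)→(12,11,9)
g: flip: (12,11,9)→(9,-11,12)
g: translate: b→7 (≡-11 mod 18), so (9,-11,12)→(9,7,10)
g: reduced (well bottom): (9,7,10) with a≤c, −a<b≤a
reduced forms (-6, 5, -14) vs (9, 7, 10) ⇒ inequivalent

no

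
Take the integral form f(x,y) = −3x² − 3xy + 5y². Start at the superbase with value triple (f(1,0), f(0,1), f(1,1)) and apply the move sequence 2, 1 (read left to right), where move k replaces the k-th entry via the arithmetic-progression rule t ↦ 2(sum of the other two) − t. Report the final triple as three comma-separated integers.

start (-3,5,-1) = (f(1,0),f(0,1),f(1,1))
replace slot 2: 2·((-3)+(-1)) − 5 = -13 → (-3,-13,-1)
replace slot 1: 2·((-13)+(-1)) − (-3) = -25 → (-25,-13,-1)

-25,-13,-1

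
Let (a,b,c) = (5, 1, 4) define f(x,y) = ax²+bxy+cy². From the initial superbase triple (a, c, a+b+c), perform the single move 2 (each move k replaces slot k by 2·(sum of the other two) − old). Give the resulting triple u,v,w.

start (5,4,10) = (f(1,0),f(0,1),f(1,1))
replace slot 2: 2·(5+10) − 4 = 26 → (5,26,10)

5,26,10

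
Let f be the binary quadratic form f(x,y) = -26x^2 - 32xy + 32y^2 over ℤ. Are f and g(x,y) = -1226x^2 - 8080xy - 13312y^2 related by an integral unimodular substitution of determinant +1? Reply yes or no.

D₁ = 4352, D₂ = 4352
river cycle of f (length 6): (32, 32, -26), (-26, 20, 38), (38, 56, -8), (-8, 56, 38), (38, 20, -26), (-26, 32, 32)
river cycle of g (length 6): (-8, 56, 38), (38, 20, -26), (-26, 32, 32), (32, 32, -26), (-26, 20, 38), (38, 56, -8)
cycles coincide ⇒ equivalent

yes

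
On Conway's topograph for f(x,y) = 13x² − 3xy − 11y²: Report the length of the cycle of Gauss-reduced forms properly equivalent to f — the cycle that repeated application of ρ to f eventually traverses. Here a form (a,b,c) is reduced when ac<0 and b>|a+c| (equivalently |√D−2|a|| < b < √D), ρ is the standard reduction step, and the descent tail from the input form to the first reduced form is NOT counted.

D = 581, ⌊√D⌋ = 24
descent: ρ → (-11,3,13)  [lands on river]
river: ρ → (13,23,-1)
river: ρ → (-1,23,13)
river: ρ → (13,3,-11)
river: ρ → (-11,19,5)
river: ρ → (5,21,-7)
river: ρ → (-7,21,5)
river: ρ → (5,19,-11)
ρ-cycle length = 8 (tail of 1 descent step not counted)

8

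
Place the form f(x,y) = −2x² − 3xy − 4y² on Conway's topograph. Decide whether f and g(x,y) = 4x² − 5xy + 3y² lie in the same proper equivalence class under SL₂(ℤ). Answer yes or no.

D₁ = -23, D₂ = -23
f is negative-definite; reduce −f:
−f: translate: b→-1 (≡3 mod 4), so (2,3,4)→(2,-1,3)
−f: reduced (well bottom): (2,-1,3) with a≤c, −a<b≤a
flip sign back: reduced form of f is (-2,1,-3)
g: translate: b→3 (≡-5 mod 8), so (4,-5,3)→(4,3,2)
g: flip: (4,3,2)→(2,-3,4)
g: translate: b→1 (≡-3 mod 4), so (2,-3,4)→(2,1,3)
g: reduced (well bottom): (2,1,3) with a≤c, −a<b≤a
reduced forms (-2, 1, -3) vs (2, 1, 3) ⇒ inequivalent

no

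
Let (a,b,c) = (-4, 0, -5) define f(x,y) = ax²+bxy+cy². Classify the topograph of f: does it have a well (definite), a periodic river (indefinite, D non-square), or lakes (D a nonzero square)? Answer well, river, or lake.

D = b²−4ac = 0² − 4·(-4)·(-5) = -80
D < 0 ⇒ definite ⇒ every region one sign ⇒ single well

well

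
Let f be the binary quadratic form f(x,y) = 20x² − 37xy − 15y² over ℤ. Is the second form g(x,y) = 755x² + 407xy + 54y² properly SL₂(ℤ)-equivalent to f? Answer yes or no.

D₁ = 2569, D₂ = 2569
river cycle of f (length 76): (-15, 37, 20), (20, 43, -9), (-9, 47, 10), (10, 33, -37), (-37, 41, 6), (6, 43, -30), (-30, 17, 19), (19, 21, -28), (-28, 35, 12), (12, 37, -25), … (66 more)
river cycle of g (length 76): (-9, 47, 10), (10, 33, -37), (-37, 41, 6), (6, 43, -30), (-30, 17, 19), (19, 21, -28), (-28, 35, 12), (12, 37, -25), (-25, 13, 24), (24, 35, -14), … (66 more)
cycles coincide ⇒ equivalent

yes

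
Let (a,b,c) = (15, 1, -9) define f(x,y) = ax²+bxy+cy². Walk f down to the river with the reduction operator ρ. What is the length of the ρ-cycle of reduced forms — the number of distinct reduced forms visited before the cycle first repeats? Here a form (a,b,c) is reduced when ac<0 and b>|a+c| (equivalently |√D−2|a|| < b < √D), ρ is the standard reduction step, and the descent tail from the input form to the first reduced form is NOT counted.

D = 541, ⌊√D⌋ = 23
descent: ρ → (-9,17,7)  [lands on river]
river: ρ → (7,11,-15)
river: ρ → (-15,19,3)
river: ρ → (3,23,-1)
river: ρ → (-1,23,3)
river: ρ → (3,19,-15)
river: ρ → (-15,11,7)
river: ρ → (7,17,-9)
river: ρ → (-9,19,5)
river: ρ → (5,21,-5)
river: ρ → (-5,19,9)
river: ρ → (9,17,-7)
river: ρ → (-7,11,15)
river: ρ → (15,19,-3)
river: ρ → (-3,23,1)
river: ρ → (1,23,-3)
river: ρ → (-3,19,15)
river: ρ → (15,11,-7)
river: ρ → (-7,17,9)
river: ρ → (9,19,-5)
river: ρ → (-5,21,5)
river: ρ → (5,19,-9)
ρ-cycle length = 22 (tail of 1 descent step not counted)

22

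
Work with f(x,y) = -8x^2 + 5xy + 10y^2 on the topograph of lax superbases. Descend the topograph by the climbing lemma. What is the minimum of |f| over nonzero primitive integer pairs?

river: ρ → (10,15,-3)
river: ρ → (-3,15,10)
river: ρ → (10,5,-8)
river: ρ → (-8,11,7)
river: ρ → (7,17,-2)
river: ρ → (-2,15,15)
river: ρ → (15,15,-2)
river: ρ → (-2,17,7)
river: ρ → (7,11,-8)
river: ρ → (-8,5,10)
closes: descent 0, river 10
min |a| on river = 2

2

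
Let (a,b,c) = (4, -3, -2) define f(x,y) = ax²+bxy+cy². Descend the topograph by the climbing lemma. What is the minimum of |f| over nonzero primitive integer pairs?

descent: ρ → (-2,3,4)  [lands on river]
river: ρ → (4,5,-1)
river: ρ → (-1,5,4)
river: ρ → (4,3,-2)
river: ρ → (-2,5,2)
river: ρ → (2,3,-4)
river: ρ → (-4,5,1)
river: ρ → (1,5,-4)
river: ρ → (-4,3,2)
river: ρ → (2,5,-2)
closes: descent 1, river 10
min |a| on river = 1

1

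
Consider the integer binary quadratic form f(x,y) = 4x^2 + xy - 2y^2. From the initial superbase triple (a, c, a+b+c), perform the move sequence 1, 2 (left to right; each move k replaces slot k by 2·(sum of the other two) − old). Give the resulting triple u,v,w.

start (4,-2,3) = (f(1,0),f(0,1),f(1,1))
replace slot 1: 2·((-2)+3) − 4 = -2 → (-2,-2,3)
replace slot 2: 2·((-2)+3) − (-2) = 4 → (-2,4,3)

-2,4,3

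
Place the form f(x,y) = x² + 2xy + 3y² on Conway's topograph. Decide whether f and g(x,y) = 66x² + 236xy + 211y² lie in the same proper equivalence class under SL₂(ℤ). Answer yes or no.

D₁ = -8, D₂ = -8
f: translate: b→0 (≡2 mod 2), so (1,2,3)→(1,0,2)
f: reduced (well bottom): (1,0,2) with a≤c, −a<b≤a
g: translate: b→-28 (≡236 mod 132), so (66,236,211)→(66,-28,3)
g: flip: (66,-28,3)→(3,28,66)
g: translate: b→-2 (≡28 mod 6), so (3,28,66)→(3,-2,1)
g: flip: (3,-2,1)→(1,2,3)
g: translate: b→0 (≡2 mod 2), so (1,2,3)→(1,0,2)
g: reduced (well bottom): (1,0,2) with a≤c, −a<b≤a
reduced forms (1, 0, 2) vs (1, 0, 2) ⇒ equivalent

yes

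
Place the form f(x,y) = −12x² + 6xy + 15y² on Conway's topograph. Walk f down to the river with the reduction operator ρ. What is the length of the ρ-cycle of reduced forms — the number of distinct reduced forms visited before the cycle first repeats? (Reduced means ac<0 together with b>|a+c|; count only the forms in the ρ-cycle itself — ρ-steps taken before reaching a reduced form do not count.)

D = 756, ⌊√D⌋ = 27
river: ρ → (15,24,-3)
river: ρ → (-3,24,15)
river: ρ → (15,6,-12)
river: ρ → (-12,18,9)
river: ρ → (9,18,-12)
river: ρ → (-12,6,15)
ρ-cycle length = 6 (tail of 0 descent steps not counted)

6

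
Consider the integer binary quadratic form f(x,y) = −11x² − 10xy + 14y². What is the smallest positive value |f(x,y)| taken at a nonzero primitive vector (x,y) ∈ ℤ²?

descent: ρ → (14,10,-11)  [lands on river]
river: ρ → (-11,12,13)
river: ρ → (13,14,-10)
river: ρ → (-10,26,1)
river: ρ → (1,26,-10)
river: ρ → (-10,14,13)
river: ρ → (13,12,-11)
river: ρ → (-11,10,14)
river: ρ → (14,18,-7)
river: ρ → (-7,24,5)
river: ρ → (5,26,-2)
river: ρ → (-2,26,5)
river: ρ → (5,24,-7)
river: ρ → (-7,18,14)
closes: descent 1, river 14
min |a| on river = 1

1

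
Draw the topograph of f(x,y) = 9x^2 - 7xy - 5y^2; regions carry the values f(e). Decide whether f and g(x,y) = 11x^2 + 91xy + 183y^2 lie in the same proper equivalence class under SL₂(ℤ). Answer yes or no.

D₁ = 229, D₂ = 229
river cycle of f (length 6): (-5, 7, 9), (9, 11, -3), (-3, 13, 5), (5, 7, -9), (-9, 11, 3), (3, 13, -5)
river cycle of g (length 6): (-5, 7, 9), (9, 11, -3), (-3, 13, 5), (5, 7, -9), (-9, 11, 3), (3, 13, -5)
cycles coincide ⇒ equivalent

yes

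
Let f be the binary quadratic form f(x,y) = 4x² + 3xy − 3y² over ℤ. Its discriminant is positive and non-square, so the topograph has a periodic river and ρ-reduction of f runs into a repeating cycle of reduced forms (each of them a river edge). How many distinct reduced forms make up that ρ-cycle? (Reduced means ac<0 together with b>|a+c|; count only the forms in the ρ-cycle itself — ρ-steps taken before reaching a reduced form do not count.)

D = 57, ⌊√D⌋ = 7
river: ρ → (-3,3,4)
river: ρ → (4,5,-2)
river: ρ → (-2,7,1)
river: ρ → (1,7,-2)
river: ρ → (-2,5,4)
river: ρ → (4,3,-3)
ρ-cycle length = 6 (tail of 0 descent steps not counted)

6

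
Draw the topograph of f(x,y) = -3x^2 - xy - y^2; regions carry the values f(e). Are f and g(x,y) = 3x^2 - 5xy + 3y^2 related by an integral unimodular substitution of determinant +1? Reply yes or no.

D₁ = -11, D₂ = -11
f is negative-definite; reduce −f:
−f: flip: (3,1,1)→(1,-1,3)
−f: translate: b→1 (≡-1 mod 2), so (1,-1,3)→(1,1,3)
−f: reduced (well bottom): (1,1,3) with a≤c, −a<b≤a
flip sign back: reduced form of f is (-1,-1,-3)
g: translate: b→1 (≡-5 mod 6), so (3,-5,3)→(3,1,1)
g: flip: (3,1,1)→(1,-1,3)
g: translate: b→1 (≡-1 mod 2), so (1,-1,3)→(1,1,3)
g: reduced (well bottom): (1,1,3) with a≤c, −a<b≤a
reduced forms (-1, -1, -3) vs (1, 1, 3) ⇒ inequivalent

no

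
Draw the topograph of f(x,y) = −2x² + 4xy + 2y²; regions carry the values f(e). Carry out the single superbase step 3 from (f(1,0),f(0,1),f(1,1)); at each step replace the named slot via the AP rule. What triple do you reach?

start (-2,2,4) = (f(1,0),f(0,1),f(1,1))
replace slot 3: 2·((-2)+2) − 4 = -4 → (-2,2,-4)

-2,2,-4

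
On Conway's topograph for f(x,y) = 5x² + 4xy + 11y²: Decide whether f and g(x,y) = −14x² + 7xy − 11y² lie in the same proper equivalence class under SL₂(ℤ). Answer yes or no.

D₁ = -204, D₂ = -567
discriminants differ ⇒ not SL₂(ℤ)-equivalent

no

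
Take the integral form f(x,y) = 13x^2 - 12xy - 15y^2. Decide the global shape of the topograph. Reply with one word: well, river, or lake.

D = b²−4ac = (-12)² − 4·13·(-15) = 924
D > 0 non-square ⇒ indefinite ⇒ periodic river

river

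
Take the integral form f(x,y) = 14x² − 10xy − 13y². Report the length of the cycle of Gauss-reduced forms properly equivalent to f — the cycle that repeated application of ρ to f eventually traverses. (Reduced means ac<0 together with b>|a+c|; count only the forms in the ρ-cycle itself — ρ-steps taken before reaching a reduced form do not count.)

D = 828, ⌊√D⌋ = 28
descent: ρ → (-13,10,14)  [lands on river]
river: ρ → (14,18,-9)
river: ρ → (-9,18,14)
river: ρ → (14,10,-13)
river: ρ → (-13,16,11)
river: ρ → (11,28,-1)
river: ρ → (-1,28,11)
river: ρ → (11,16,-13)
ρ-cycle length = 8 (tail of 1 descent step not counted)

8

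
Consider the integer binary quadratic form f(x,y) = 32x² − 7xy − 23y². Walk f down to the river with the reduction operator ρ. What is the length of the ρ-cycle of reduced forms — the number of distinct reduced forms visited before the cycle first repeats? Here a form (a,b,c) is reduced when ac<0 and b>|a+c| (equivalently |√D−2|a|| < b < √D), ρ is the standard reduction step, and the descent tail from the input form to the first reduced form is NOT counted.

D = 2993, ⌊√D⌋ = 54
descent: ρ → (-23,53,2)  [lands on river]
river: ρ → (2,51,-49)
river: ρ → (-49,47,4)
river: ρ → (4,49,-37)
river: ρ → (-37,25,16)
river: ρ → (16,39,-23)
ρ-cycle length = 6 (tail of 1 descent step not counted)

6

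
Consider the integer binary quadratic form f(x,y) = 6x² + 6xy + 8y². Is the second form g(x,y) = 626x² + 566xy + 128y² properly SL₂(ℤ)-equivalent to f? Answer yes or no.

D₁ = -156, D₂ = -156
f: reduced (well bottom): (6,6,8) with a≤c, −a<b≤a
g: flip: (626,566,128)→(128,-566,626)
g: translate: b→-54 (≡-566 mod 256), so (128,-566,626)→(128,-54,6)
g: flip: (128,-54,6)→(6,54,128)
g: translate: b→6 (≡54 mod 12), so (6,54,128)→(6,6,8)
g: reduced (well bottom): (6,6,8) with a≤c, −a<b≤a
reduced forms (6, 6, 8) vs (6, 6, 8) ⇒ equivalent

yes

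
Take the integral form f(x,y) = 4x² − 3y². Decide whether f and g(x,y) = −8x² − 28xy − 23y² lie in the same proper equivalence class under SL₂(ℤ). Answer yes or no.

D₁ = 48, D₂ = 48
river cycle of f (length 2): (-3, 6, 1), (1, 6, -3)
river cycle of g (length 2): (-3, 6, 1), (1, 6, -3)
cycles coincide ⇒ equivalent

yes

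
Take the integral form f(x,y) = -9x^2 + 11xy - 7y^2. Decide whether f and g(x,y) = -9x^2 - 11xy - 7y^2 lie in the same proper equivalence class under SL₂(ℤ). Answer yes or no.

D₁ = -131, D₂ = -131
f is negative-definite; reduce −f:
−f: translate: b→7 (≡-11 mod 18), so (9,-11,7)→(9,7,5)
−f: flip: (9,7,5)→(5,-7,9)
−f: translate: b→3 (≡-7 mod 10), so (5,-7,9)→(5,3,7)
−f: reduced (well bottom): (5,3,7) with a≤c, −a<b≤a
flip sign back: reduced form of f is (-5,-3,-7)
g is negative-definite; reduce −g:
−g: translate: b→-7 (≡11 mod 18), so (9,11,7)→(9,-7,5)
−g: flip: (9,-7,5)→(5,7,9)
−g: translate: b→-3 (≡7 mod 10), so (5,7,9)→(5,-3,7)
−g: reduced (well bottom): (5,-3,7) with a≤c, −a<b≤a
flip sign back: reduced form of g is (-5,3,-7)
reduced forms (-5, -3, -7) vs (-5, 3, -7) ⇒ inequivalent

no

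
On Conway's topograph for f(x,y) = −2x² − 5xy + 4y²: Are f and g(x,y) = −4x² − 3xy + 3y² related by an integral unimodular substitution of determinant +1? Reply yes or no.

D₁ = 57, D₂ = 57
river cycle of f (length 6): (4, 5, -2), (-2, 7, 1), (1, 7, -2), (-2, 5, 4), (4, 3, -3), (-3, 3, 4)
river cycle of g (length 6): (3, 3, -4), (-4, 5, 2), (2, 7, -1), (-1, 7, 2), (2, 5, -4), (-4, 3, 3)
cycles differ ⇒ inequivalent

no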